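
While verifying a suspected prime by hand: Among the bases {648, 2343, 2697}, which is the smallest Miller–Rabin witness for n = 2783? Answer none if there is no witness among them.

n − 1 = 2782 = 2^1 · 1391, so s = 1 and d = 1391.
Base 648: x_0 = 648^1391 mod 2783 = 219. x_0 ∉ {1, 2782} and s = 1, so 648 is a Miller–Rabin witness and 2783 is composite.
Base 2343: x_0 = 2343^1391 mod 2783 = 2057. x_0 ∉ {1, 2782} and s = 1, so 2343 is a Miller–Rabin witness and 2783 is composite.
Base 2697: x_0 = 2697^1391 mod 2783 = 2026. x_0 ∉ {1, 2782} and s = 1, so 2697 is a Miller–Rabin witness and 2783 is composite.
The smallest witness among the given bases is 648.

648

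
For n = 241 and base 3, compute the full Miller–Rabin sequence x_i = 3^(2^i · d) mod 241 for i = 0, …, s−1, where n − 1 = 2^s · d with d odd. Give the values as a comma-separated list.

n − 1 = 240 = 2^4 · 15, so s = 4 and d = 15.
x_0 = 3^15 mod 241 = 8.
x_1 = 8^2 mod 241 = 64.
x_2 = 64^2 mod 241 = 240.
x_3 = 240^2 mod 241 = 1.

8, 64, 240, 1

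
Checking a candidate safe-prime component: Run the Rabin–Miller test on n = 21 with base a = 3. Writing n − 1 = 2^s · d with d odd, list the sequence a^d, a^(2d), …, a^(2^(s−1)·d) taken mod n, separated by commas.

12, 18

n − 1 = 20 = 2^2 · 5, so s = 2 and d = 5.
x_0 = 3^5 mod 21 = 12.
x_1 = 12^2 mod 21 = 18.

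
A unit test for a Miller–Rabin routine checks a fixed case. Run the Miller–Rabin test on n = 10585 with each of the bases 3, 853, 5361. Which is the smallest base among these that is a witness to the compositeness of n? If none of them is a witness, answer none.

none

n − 1 = 10584 = 2^3 · 1323, so s = 3 and d = 1323.
Base 3: x_0 = 3^1323 mod 10585 = 8422. x_0 is neither 1 nor 10584, so continue squaring. x_1 = 8422^2 mod 10585 = 10584. x_1 ≡ −1, so 3 is not a witness.
Base 853: x_0 = 853^1323 mod 10585 = 6397. x_0 is neither 1 nor 10584, so continue squaring. x_1 = 6397^2 mod 10585 = 10584. x_1 ≡ −1, so 853 is not a witness.
Base 5361: x_0 = 5361^1323 mod 10585 = 1. x_0 = 1, so 5361 is not a witness.
No listed base is a witness for 10585.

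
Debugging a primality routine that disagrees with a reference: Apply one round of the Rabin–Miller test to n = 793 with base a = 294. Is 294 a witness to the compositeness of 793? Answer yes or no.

n − 1 = 792 = 2^3 · 99, so s = 3 and d = 99.
x_0 = 294^99 mod 793 = 499.
x_0 is neither 1 nor 792, so continue squaring.
x_1 = 499^2 mod 793 = 792.
x_1 ≡ −1, so 294 is not a witness.

no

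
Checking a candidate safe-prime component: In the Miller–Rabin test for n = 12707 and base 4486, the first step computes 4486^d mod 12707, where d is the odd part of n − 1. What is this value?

10679

n − 1 = 12706 = 2^1 · 6353, so s = 1 and d = 6353.
4486^6353 mod 12707 = 10679.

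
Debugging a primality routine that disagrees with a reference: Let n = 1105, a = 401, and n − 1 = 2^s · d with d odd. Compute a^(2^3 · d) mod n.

781

n − 1 = 1104 = 2^4 · 69, so s = 4 and d = 69.
x_0 = 401^69 mod 1105 = 346.
x_1 = 346^2 mod 1105 = 376.
x_2 = 376^2 mod 1105 = 1041.
x_3 = 1041^2 mod 1105 = 781.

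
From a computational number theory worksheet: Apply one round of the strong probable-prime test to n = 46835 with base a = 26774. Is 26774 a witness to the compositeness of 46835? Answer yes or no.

yes

n − 1 = 46834 = 2^1 · 23417, so s = 1 and d = 23417.
x_0 = 26774^23417 mod 46835 = 29919.
x_0 ∉ {1, 46834} and s = 1, so 26774 is a Miller–Rabin witness and 46835 is composite.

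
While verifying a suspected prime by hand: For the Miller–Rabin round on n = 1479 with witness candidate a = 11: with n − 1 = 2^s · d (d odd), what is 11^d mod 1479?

1025

n − 1 = 1478 = 2^1 · 739, so s = 1 and d = 739.
11^739 mod 1479 = 1025.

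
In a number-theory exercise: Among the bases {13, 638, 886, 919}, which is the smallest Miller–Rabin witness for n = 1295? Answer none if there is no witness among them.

n − 1 = 1294 = 2^1 · 647, so s = 1 and d = 647.
Base 13: x_0 = 13^647 mod 1295 = 797. x_0 ∉ {1, 1294} and s = 1, so 13 is a Miller–Rabin witness and 1295 is composite.
Base 638: x_0 = 638^647 mod 1295 = 477. x_0 ∉ {1, 1294} and s = 1, so 638 is a Miller–Rabin witness and 1295 is composite.
Base 886: x_0 = 886^647 mod 1295 = 1276. x_0 ∉ {1, 1294} and s = 1, so 886 is a Miller–Rabin witness and 1295 is composite.
Base 919: x_0 = 919^647 mod 1295 = 1264. x_0 ∉ {1, 1294} and s = 1, so 919 is a Miller–Rabin witness and 1295 is composite.
The smallest witness among the given bases is 13.

13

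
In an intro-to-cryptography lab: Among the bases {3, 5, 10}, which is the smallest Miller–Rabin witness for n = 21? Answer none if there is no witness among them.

n − 1 = 20 = 2^2 · 5, so s = 2 and d = 5.
Base 3: x_0 = 3^5 mod 21 = 12. x_0 is neither 1 nor 20, so continue squaring. x_1 = 12^2 mod 21 = 18. Reached i = s−1 = 1 without hitting −1: 3 is a Miller–Rabin witness and 21 is composite.
Base 5: x_0 = 5^5 mod 21 = 17. x_0 is neither 1 nor 20, so continue squaring. x_1 = 17^2 mod 21 = 16. Reached i = s−1 = 1 without hitting −1: 5 is a Miller–Rabin witness and 21 is composite.
Base 10: x_0 = 10^5 mod 21 = 19. x_0 is neither 1 nor 20, so continue squaring. x_1 = 19^2 mod 21 = 4. Reached i = s−1 = 1 without hitting −1: 10 is a Miller–Rabin witness and 21 is composite.
The smallest witness among the given bases is 3.

3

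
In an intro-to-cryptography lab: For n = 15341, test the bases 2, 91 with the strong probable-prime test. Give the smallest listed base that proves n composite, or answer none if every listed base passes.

2

n − 1 = 15340 = 2^2 · 3835, so s = 2 and d = 3835.
Base 2: x_0 = 2^3835 mod 15341 = 3785. x_0 is neither 1 nor 15340, so continue squaring. x_1 = 3785^2 mod 15341 = 13072. Reached i = s−1 = 1 without hitting −1: 2 is a Miller–Rabin witness and 15341 is composite.
Base 91: x_0 = 91^3835 mod 15341 = 10027. x_0 is neither 1 nor 15340, so continue squaring. x_1 = 10027^2 mod 15341 = 11156. Reached i = s−1 = 1 without hitting −1: 91 is a Miller–Rabin witness and 15341 is composite.
The smallest witness among the given bases is 2.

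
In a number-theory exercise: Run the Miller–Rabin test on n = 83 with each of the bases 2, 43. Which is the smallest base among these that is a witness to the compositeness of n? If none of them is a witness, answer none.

none

n − 1 = 82 = 2^1 · 41, so s = 1 and d = 41.
Base 2: x_0 = 2^41 mod 83 = 82. x_0 = 82 ≡ −1, so 2 is not a witness.
Base 43: x_0 = 43^41 mod 83 = 82. x_0 = 82 ≡ −1, so 43 is not a witness.
No listed base is a witness for 83.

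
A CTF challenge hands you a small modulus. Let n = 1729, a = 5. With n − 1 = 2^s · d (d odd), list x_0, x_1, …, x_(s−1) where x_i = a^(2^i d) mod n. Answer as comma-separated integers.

n − 1 = 1728 = 2^6 · 27, so s = 6 and d = 27.
x_0 = 5^27 mod 1729 = 1217.
x_1 = 1217^2 mod 1729 = 1065.
x_2 = 1065^2 mod 1729 = 1.
x_3 = 1^2 mod 1729 = 1.
x_4 = 1^2 mod 1729 = 1.
x_5 = 1^2 mod 1729 = 1.

1217, 1065, 1, 1, 1, 1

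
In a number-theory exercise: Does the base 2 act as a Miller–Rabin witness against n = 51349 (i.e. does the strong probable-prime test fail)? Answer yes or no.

no

n − 1 = 51348 = 2^2 · 12837, so s = 2 and d = 12837.
x_0 = 2^12837 mod 51349 = 42602.
x_0 is neither 1 nor 51348, so continue squaring.
x_1 = 42602^2 mod 51349 = 51348.
x_1 ≡ −1, so 2 is not a witness.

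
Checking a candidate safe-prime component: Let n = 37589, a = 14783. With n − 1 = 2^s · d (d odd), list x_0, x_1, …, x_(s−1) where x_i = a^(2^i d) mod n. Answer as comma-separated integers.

n − 1 = 37588 = 2^2 · 9397, so s = 2 and d = 9397.
x_0 = 14783^9397 mod 37589 = 1.
x_1 = 1^2 mod 37589 = 1.

1, 1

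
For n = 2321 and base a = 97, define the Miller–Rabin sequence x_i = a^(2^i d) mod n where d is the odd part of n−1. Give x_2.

2168

n − 1 = 2320 = 2^4 · 145, so s = 4 and d = 145.
x_0 = 97^145 mod 2321 = 12.
x_1 = 12^2 mod 2321 = 144.
x_2 = 144^2 mod 2321 = 2168.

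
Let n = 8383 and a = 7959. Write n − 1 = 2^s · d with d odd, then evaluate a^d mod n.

2512

n − 1 = 8382 = 2^1 · 4191, so s = 1 and d = 4191.
7959^4191 mod 8383 = 2512.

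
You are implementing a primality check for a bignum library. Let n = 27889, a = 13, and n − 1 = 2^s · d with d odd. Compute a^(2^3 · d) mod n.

19373

n − 1 = 27888 = 2^4 · 1743, so s = 4 and d = 1743.
Repeated squaring mod 27889: 13^1 ≡ 13, 13^2 ≡ 169, 13^4 ≡ 672, 13^8 ≡ 5360, 13^16 ≡ 3930, 13^32 ≡ 22283, 13^64 ≡ 24222, 13^128 ≡ 4391, 13^256 ≡ 9582, 13^512 ≡ 4136, 13^1024 ≡ 10539.
1743 = 1024 + 512 + 128 + 64 + 8 + 4 + 2 + 1, so 13^1743 ≡ 10539·4136·4391·24222·5360·672·169·13 ≡ 11522 (mod 27889).
x_0 = 11522.
x_1 = 11522^2 mod 27889 = 4844.
x_2 = 4844^2 mod 27889 = 9687.
x_3 = 9687^2 mod 27889 = 19373.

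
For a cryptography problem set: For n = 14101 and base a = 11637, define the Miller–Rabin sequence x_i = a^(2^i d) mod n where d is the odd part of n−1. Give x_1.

147

n − 1 = 14100 = 2^2 · 3525, so s = 2 and d = 3525.
Repeated squaring mod 14101: 11637^1 ≡ 11637, 11637^2 ≡ 7866, 11637^4 ≡ 12869, 11637^8 ≡ 9017, 11637^16 ≡ 14024, 11637^32 ≡ 5929, 11637^64 ≡ 13349, 11637^128 ≡ 1464, 11637^256 ≡ 14045, 11637^512 ≡ 3136, 11637^1024 ≡ 6099, 11637^2048 ≡ 13464.
3525 = 2048 + 1024 + 256 + 128 + 64 + 4 + 1, so 11637^3525 ≡ 13464·6099·14045·1464·13349·12869·11637 ≡ 8868 (mod 14101).
x_0 = 8868.
x_1 = 8868^2 mod 14101 = 147.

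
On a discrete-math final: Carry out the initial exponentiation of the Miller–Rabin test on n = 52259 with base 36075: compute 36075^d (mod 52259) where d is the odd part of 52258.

52258

n − 1 = 52258 = 2^1 · 26129, so s = 1 and d = 26129.
36075^26129 mod 52259 = 52258.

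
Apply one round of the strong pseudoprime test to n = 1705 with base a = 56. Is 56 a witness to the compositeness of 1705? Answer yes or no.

no

n − 1 = 1704 = 2^3 · 213, so s = 3 and d = 213.
Repeated squaring mod 1705: 56^1 ≡ 56, 56^2 ≡ 1431, 56^4 ≡ 56, 56^8 ≡ 1431, 56^16 ≡ 56, 56^32 ≡ 1431, 56^64 ≡ 56, 56^128 ≡ 1431.
213 = 128 + 64 + 16 + 4 + 1, so 56^213 ≡ 1431·56·56·56·56 ≡ 1 (mod 1705).
x_0 = 56^213 mod 1705 = 1.
x_0 = 1, so 56 is not a witness.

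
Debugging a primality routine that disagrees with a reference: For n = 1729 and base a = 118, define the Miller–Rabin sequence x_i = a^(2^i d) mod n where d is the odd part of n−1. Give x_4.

1

n − 1 = 1728 = 2^6 · 27, so s = 6 and d = 27.
x_0 = 118^27 mod 1729 = 1483.
x_1 = 1483^2 mod 1729 = 1.
x_2 = 1^2 mod 1729 = 1.
x_3 = 1^2 mod 1729 = 1.
x_4 = 1^2 mod 1729 = 1.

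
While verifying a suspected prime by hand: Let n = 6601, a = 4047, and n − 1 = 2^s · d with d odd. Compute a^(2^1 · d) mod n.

1772

n − 1 = 6600 = 2^3 · 825, so s = 3 and d = 825.
x_0 = 4047^825 mod 6601 = 3242.
x_1 = 3242^2 mod 6601 = 1772.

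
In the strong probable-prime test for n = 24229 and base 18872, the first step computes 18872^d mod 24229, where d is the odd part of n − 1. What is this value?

n − 1 = 24228 = 2^2 · 6057, so s = 2 and d = 6057.
Repeated squaring mod 24229: 18872^1 ≡ 18872, 18872^2 ≡ 10313, 18872^4 ≡ 16888, 18872^8 ≡ 4985, 18872^16 ≡ 15500, 18872^32 ≡ 19465, 18872^64 ≡ 17352, 18872^128 ≡ 22350, 18872^256 ≡ 17436, 18872^512 ≡ 12833, 18872^1024 ≡ 1376, 18872^2048 ≡ 3514, 18872^4096 ≡ 15635.
6057 = 4096 + 1024 + 512 + 256 + 128 + 32 + 8 + 1, so 18872^6057 ≡ 15635·1376·12833·17436·22350·19465·4985·18872 ≡ 1 (mod 24229).

1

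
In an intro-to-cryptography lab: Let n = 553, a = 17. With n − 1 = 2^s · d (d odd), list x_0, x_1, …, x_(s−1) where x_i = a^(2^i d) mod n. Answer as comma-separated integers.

377, 8, 64

n − 1 = 552 = 2^3 · 69, so s = 3 and d = 69.
x_0 = 17^69 mod 553 = 377.
x_1 = 377^2 mod 553 = 8.
x_2 = 8^2 mod 553 = 64.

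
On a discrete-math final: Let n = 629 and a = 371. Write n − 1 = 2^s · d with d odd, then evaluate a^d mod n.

n − 1 = 628 = 2^2 · 157, so s = 2 and d = 157.
371^157 mod 629 = 260.

260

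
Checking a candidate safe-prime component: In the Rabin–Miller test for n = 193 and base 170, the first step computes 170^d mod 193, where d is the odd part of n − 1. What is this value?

n − 1 = 192 = 2^6 · 3, so s = 6 and d = 3.
170^3 mod 193 = 185.

185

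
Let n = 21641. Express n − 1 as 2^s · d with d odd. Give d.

Halving: 21640 → 10820 → 5410 → 2705; 2705 is odd.
So 21640 = 2^3 · 2705.

2705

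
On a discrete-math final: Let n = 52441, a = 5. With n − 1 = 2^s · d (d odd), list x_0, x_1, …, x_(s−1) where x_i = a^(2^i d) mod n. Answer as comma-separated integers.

20609, 11222, 22443

n − 1 = 52440 = 2^3 · 6555, so s = 3 and d = 6555.
x_0 = 5^6555 mod 52441 = 20609.
x_1 = 20609^2 mod 52441 = 11222.
x_2 = 11222^2 mod 52441 = 22443.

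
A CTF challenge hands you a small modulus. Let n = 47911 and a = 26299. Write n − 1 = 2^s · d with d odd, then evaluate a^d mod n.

47910

n − 1 = 47910 = 2^1 · 23955, so s = 1 and d = 23955.
Repeated squaring mod 47911: 26299^1 ≡ 26299, 26299^2 ≡ 42116, 26299^4 ≡ 44325, 26299^8 ≡ 19248, 26299^16 ≡ 37652, 26299^32 ≡ 34525, 26299^64 ≡ 45767, 26299^128 ≡ 45191, 26299^256 ≡ 20106, 26299^512 ≡ 26129, 26299^1024 ≡ 40802, 26299^2048 ≡ 39687, 26299^4096 ≡ 31755, 26299^8192 ≡ 45119, 26299^16384 ≡ 33682.
23955 = 16384 + 4096 + 2048 + 1024 + 256 + 128 + 16 + 2 + 1, so 26299^23955 ≡ 33682·31755·39687·40802·20106·45191·37652·42116·26299 ≡ 47910 (mod 47911).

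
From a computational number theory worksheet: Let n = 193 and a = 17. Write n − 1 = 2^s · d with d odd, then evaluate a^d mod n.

n − 1 = 192 = 2^6 · 3, so s = 6 and d = 3.
17^3 mod 193 = 88.

88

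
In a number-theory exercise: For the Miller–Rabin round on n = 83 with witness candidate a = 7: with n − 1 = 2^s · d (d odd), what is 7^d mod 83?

1

n − 1 = 82 = 2^1 · 41, so s = 1 and d = 41.
7^41 mod 83 = 1.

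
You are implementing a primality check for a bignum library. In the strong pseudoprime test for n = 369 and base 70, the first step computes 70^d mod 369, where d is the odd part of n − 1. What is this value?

n − 1 = 368 = 2^4 · 23, so s = 4 and d = 23.
By repeated squaring, 70^23 ≡ 211 (mod 369).

211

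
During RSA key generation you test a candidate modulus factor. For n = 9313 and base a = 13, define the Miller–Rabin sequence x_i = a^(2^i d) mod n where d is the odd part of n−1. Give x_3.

n − 1 = 9312 = 2^5 · 291, so s = 5 and d = 291.
x_0 = 13^291 mod 9313 = 4650.
x_1 = 4650^2 mod 9313 = 7027.
x_2 = 7027^2 mod 9313 = 1203.
x_3 = 1203^2 mod 9313 = 3694.

3694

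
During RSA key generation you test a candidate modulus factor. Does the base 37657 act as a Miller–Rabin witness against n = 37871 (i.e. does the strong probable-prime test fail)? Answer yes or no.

no

n − 1 = 37870 = 2^1 · 18935, so s = 1 and d = 18935.
x_0 = 37657^18935 mod 37871 = 1.
x_0 = 1, so 37657 is not a witness.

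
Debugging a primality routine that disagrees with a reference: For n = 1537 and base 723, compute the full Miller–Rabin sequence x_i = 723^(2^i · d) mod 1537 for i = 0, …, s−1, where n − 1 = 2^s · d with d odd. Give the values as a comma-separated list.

137, 325, 1109, 281, 574, 558, 890, 545, 384

n − 1 = 1536 = 2^9 · 3, so s = 9 and d = 3.
x_0 = 723^3 mod 1537 = 137.
x_1 = 137^2 mod 1537 = 325.
x_2 = 325^2 mod 1537 = 1109.
x_3 = 1109^2 mod 1537 = 281.
x_4 = 281^2 mod 1537 = 574.
x_5 = 574^2 mod 1537 = 558.
x_6 = 558^2 mod 1537 = 890.
x_7 = 890^2 mod 1537 = 545.
x_8 = 545^2 mod 1537 = 384.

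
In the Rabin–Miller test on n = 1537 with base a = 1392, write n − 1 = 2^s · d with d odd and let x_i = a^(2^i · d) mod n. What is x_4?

n − 1 = 1536 = 2^9 · 3, so s = 9 and d = 3.
x_0 = 1392^3 mod 1537 = 783.
x_1 = 783^2 mod 1537 = 1363.
x_2 = 1363^2 mod 1537 = 1073.
x_3 = 1073^2 mod 1537 = 116.
x_4 = 116^2 mod 1537 = 1160.

1160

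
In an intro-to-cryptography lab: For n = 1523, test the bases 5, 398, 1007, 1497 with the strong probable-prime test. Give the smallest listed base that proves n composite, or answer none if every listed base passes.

none

n − 1 = 1522 = 2^1 · 761, so s = 1 and d = 761.
Base 5: x_0 = 5^761 mod 1523 = 1522. x_0 = 1522 ≡ −1, so 5 is not a witness.
Base 398: x_0 = 398^761 mod 1523 = 1. x_0 = 1, so 398 is not a witness.
Base 1007: x_0 = 1007^761 mod 1523 = 1522. x_0 = 1522 ≡ −1, so 1007 is not a witness.
Base 1497: x_0 = 1497^761 mod 1523 = 1522. x_0 = 1522 ≡ −1, so 1497 is not a witness.
No listed base is a witness for 1523.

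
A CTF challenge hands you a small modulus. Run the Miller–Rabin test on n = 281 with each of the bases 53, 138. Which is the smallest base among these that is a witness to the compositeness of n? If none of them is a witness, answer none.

n − 1 = 280 = 2^3 · 35, so s = 3 and d = 35.
Base 53: x_0 = 53^35 mod 281 = 228. x_0 is neither 1 nor 280, so continue squaring. x_1 = 228^2 mod 281 = 280. x_1 ≡ −1, so 53 is not a witness.
Base 138: x_0 = 138^35 mod 281 = 228. x_0 is neither 1 nor 280, so continue squaring. x_1 = 228^2 mod 281 = 280. x_1 ≡ −1, so 138 is not a witness.
No listed base is a witness for 281.

none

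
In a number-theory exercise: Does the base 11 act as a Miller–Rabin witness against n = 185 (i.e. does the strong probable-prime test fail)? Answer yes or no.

n − 1 = 184 = 2^3 · 23, so s = 3 and d = 23.
x_0 = 11^23 mod 185 = 101.
x_0 is neither 1 nor 184, so continue squaring.
x_1 = 101^2 mod 185 = 26.
x_2 = 26^2 mod 185 = 121.
Reached i = s−1 = 2 without hitting −1: 11 is a Miller–Rabin witness and 185 is composite.

yes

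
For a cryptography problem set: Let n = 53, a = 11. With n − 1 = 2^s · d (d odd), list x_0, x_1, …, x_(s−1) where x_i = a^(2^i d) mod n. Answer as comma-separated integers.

52, 1

n − 1 = 52 = 2^2 · 13, so s = 2 and d = 13.
x_0 = 11^13 mod 53 = 52.
x_1 = 52^2 mod 53 = 1.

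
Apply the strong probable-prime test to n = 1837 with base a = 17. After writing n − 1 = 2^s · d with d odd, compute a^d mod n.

1157

n − 1 = 1836 = 2^2 · 459, so s = 2 and d = 459.
17^459 mod 1837 = 1157.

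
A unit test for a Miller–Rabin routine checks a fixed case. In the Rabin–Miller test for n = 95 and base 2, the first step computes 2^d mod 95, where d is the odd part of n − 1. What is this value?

n − 1 = 94 = 2^1 · 47, so s = 1 and d = 47.
Repeated squaring mod 95: 2^1 ≡ 2, 2^2 ≡ 4, 2^4 ≡ 16, 2^8 ≡ 66, 2^16 ≡ 81, 2^32 ≡ 6.
47 = 32 + 8 + 4 + 2 + 1, so 2^47 ≡ 6·66·16·4·2 ≡ 53 (mod 95).

53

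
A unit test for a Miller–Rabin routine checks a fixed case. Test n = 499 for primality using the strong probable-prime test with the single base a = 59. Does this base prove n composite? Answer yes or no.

no

n − 1 = 498 = 2^1 · 249, so s = 1 and d = 249.
Repeated squaring mod 499: 59^1 ≡ 59, 59^2 ≡ 487, 59^4 ≡ 144, 59^8 ≡ 277, 59^16 ≡ 382, 59^32 ≡ 216, 59^64 ≡ 249, 59^128 ≡ 125.
249 = 128 + 64 + 32 + 16 + 8 + 1, so 59^249 ≡ 125·249·216·382·277·59 ≡ 498 (mod 499).
x_0 = 59^249 mod 499 = 498.
x_0 = 498 ≡ −1, so 59 is not a witness.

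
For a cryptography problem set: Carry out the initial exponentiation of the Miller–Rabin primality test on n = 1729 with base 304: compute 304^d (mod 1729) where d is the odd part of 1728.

n − 1 = 1728 = 2^6 · 27, so s = 6 and d = 27.
By repeated squaring, 304^27 ≡ 1672 (mod 1729).

1672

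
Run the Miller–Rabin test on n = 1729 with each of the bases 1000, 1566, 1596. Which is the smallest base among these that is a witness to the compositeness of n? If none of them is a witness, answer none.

n − 1 = 1728 = 2^6 · 27, so s = 6 and d = 27.
Base 1000: x_0 = 1000^27 mod 1729 = 1728. x_0 = 1728 ≡ −1, so 1000 is not a witness.
Base 1566: x_0 = 1566^27 mod 1729 = 398. x_0 is neither 1 nor 1728, so continue squaring. x_1 = 398^2 mod 1729 = 1065. x_2 = 1065^2 mod 1729 = 1. x_2 = 1 but x_1 ≠ ±1, a nontrivial square root of 1 — 1566 is a witness and 1729 is composite.
Base 1596: x_0 = 1596^27 mod 1729 = 532. x_0 is neither 1 nor 1728, so continue squaring. x_1 = 532^2 mod 1729 = 1197. x_2 = 1197^2 mod 1729 = 1197. x_3 = 1197^2 mod 1729 = 1197. x_4 = 1197^2 mod 1729 = 1197. x_5 = 1197^2 mod 1729 = 1197. Reached i = s−1 = 5 without hitting −1: 1596 is a Miller–Rabin witness and 1729 is composite.
The smallest witness among the given bases is 1566.

1566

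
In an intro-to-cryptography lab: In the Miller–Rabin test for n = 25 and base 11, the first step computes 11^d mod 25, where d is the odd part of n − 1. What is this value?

6

n − 1 = 24 = 2^3 · 3, so s = 3 and d = 3.
11^3 mod 25 = 6.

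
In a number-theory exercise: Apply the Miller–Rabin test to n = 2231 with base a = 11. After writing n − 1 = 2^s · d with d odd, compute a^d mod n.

677

n − 1 = 2230 = 2^1 · 1115, so s = 1 and d = 1115.
By repeated squaring, 11^1115 ≡ 677 (mod 2231).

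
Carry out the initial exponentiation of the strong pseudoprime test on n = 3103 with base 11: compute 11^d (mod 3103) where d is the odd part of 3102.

1170

n − 1 = 3102 = 2^1 · 1551, so s = 1 and d = 1551.
Repeated squaring mod 3103: 11^1 ≡ 11, 11^2 ≡ 121, 11^4 ≡ 2229, 11^8 ≡ 538, 11^16 ≡ 865, 11^32 ≡ 402, 11^64 ≡ 248, 11^128 ≡ 2547, 11^256 ≡ 1939, 11^512 ≡ 1988, 11^1024 ≡ 2025.
1551 = 1024 + 512 + 8 + 4 + 2 + 1, so 11^1551 ≡ 2025·1988·538·2229·121·11 ≡ 1170 (mod 3103).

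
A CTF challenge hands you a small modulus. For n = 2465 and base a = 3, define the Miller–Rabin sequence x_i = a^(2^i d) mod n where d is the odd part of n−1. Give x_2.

n − 1 = 2464 = 2^5 · 77, so s = 5 and d = 77.
x_0 = 3^77 mod 2465 = 2018.
x_1 = 2018^2 mod 2465 = 144.
x_2 = 144^2 mod 2465 = 1016.

1016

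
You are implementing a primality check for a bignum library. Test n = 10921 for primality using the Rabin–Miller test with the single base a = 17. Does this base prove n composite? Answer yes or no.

n − 1 = 10920 = 2^3 · 1365, so s = 3 and d = 1365.
x_0 = 17^1365 mod 10921 = 2570.
x_0 is neither 1 nor 10920, so continue squaring.
x_1 = 2570^2 mod 10921 = 8616.
x_2 = 8616^2 mod 10921 = 5419.
Reached i = s−1 = 2 without hitting −1: 17 is a Miller–Rabin witness and 10921 is composite.

yes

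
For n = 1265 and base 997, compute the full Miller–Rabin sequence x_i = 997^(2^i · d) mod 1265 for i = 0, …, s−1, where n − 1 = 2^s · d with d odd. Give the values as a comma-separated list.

1053, 669, 1016, 16

n − 1 = 1264 = 2^4 · 79, so s = 4 and d = 79.
x_0 = 997^79 mod 1265 = 1053.
x_1 = 1053^2 mod 1265 = 669.
x_2 = 669^2 mod 1265 = 1016.
x_3 = 1016^2 mod 1265 = 16.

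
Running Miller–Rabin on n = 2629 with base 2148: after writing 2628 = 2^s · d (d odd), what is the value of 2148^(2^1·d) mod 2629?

4

n − 1 = 2628 = 2^2 · 657, so s = 2 and d = 657.
x_0 = 2148^657 mod 2629 = 2627.
x_1 = 2627^2 mod 2629 = 4.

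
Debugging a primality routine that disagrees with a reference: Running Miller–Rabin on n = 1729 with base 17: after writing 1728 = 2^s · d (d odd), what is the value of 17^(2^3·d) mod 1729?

1

n − 1 = 1728 = 2^6 · 27, so s = 6 and d = 27.
Repeated squaring mod 1729: 17^1 ≡ 17, 17^2 ≡ 289, 17^4 ≡ 529, 17^8 ≡ 1472, 17^16 ≡ 347.
27 = 16 + 8 + 2 + 1, so 17^27 ≡ 347·1472·289·17 ≡ 818 (mod 1729).
x_0 = 818.
x_1 = 818^2 mod 1729 = 1.
x_2 = 1^2 mod 1729 = 1.
x_3 = 1^2 mod 1729 = 1.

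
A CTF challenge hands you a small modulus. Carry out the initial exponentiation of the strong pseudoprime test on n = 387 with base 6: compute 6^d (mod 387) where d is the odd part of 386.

135

n − 1 = 386 = 2^1 · 193, so s = 1 and d = 193.
By repeated squaring, 6^193 ≡ 135 (mod 387).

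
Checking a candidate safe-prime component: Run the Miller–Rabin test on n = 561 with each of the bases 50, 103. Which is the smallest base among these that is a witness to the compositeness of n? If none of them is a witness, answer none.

n − 1 = 560 = 2^4 · 35, so s = 4 and d = 35.
Base 50: x_0 = 50^35 mod 561 = 560. x_0 = 560 ≡ −1, so 50 is not a witness.
Base 103: x_0 = 103^35 mod 561 = 1. x_0 = 1, so 103 is not a witness.
No listed base is a witness for 561.

none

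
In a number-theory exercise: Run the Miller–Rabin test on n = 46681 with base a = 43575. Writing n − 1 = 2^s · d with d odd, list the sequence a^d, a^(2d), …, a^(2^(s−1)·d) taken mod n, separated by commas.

46680, 1, 1

n − 1 = 46680 = 2^3 · 5835, so s = 3 and d = 5835.
x_0 = 43575^5835 mod 46681 = 46680.
x_1 = 46680^2 mod 46681 = 1.
x_2 = 1^2 mod 46681 = 1.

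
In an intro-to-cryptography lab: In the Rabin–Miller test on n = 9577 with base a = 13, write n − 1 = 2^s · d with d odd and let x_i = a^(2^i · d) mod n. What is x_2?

1

n − 1 = 9576 = 2^3 · 1197, so s = 3 and d = 1197.
x_0 = 13^1197 mod 9577 = 2197.
x_1 = 2197^2 mod 9577 = 1.
x_2 = 1^2 mod 9577 = 1.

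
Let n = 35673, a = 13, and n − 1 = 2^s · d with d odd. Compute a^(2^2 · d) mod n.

n − 1 = 35672 = 2^3 · 4459, so s = 3 and d = 4459.
x_0 = 13^4459 mod 35673 = 20488.
x_1 = 20488^2 mod 35673 = 29626.
x_2 = 29626^2 mod 35673 = 1384.

1384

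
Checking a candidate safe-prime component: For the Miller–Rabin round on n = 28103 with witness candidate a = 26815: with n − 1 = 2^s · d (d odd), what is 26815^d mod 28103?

n − 1 = 28102 = 2^1 · 14051, so s = 1 and d = 14051.
26815^14051 mod 28103 = 777.

777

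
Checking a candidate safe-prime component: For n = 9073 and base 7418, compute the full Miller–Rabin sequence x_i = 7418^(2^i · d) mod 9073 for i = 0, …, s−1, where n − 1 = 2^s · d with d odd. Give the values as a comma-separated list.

9072, 1, 1, 1

n − 1 = 9072 = 2^4 · 567, so s = 4 and d = 567.
x_0 = 7418^567 mod 9073 = 9072.
x_1 = 9072^2 mod 9073 = 1.
x_2 = 1^2 mod 9073 = 1.
x_3 = 1^2 mod 9073 = 1.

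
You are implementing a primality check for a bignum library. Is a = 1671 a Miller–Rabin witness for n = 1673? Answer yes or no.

yes

n − 1 = 1672 = 2^3 · 209, so s = 3 and d = 209.
x_0 = 1671^209 mod 1673 = 1221.
x_0 is neither 1 nor 1672, so continue squaring.
x_1 = 1221^2 mod 1673 = 198.
x_2 = 198^2 mod 1673 = 725.
Reached i = s−1 = 2 without hitting −1: 1671 is a Miller–Rabin witness and 1673 is composite.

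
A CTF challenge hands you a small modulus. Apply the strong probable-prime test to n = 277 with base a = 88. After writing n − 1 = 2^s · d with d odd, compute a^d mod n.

n − 1 = 276 = 2^2 · 69, so s = 2 and d = 69.
By repeated squaring, 88^69 ≡ 1 (mod 277).

1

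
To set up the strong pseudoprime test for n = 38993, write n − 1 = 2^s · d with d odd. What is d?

2437

Halving: 38992 → 19496 → 9748 → 4874 → 2437; 2437 is odd.
So 38992 = 2^4 · 2437.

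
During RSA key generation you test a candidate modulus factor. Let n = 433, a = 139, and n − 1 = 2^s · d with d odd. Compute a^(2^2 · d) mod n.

1

n − 1 = 432 = 2^4 · 27, so s = 4 and d = 27.
x_0 = 139^27 mod 433 = 1.
x_1 = 1^2 mod 433 = 1.
x_2 = 1^2 mod 433 = 1.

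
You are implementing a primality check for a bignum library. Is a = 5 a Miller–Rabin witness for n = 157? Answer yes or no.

n − 1 = 156 = 2^2 · 39, so s = 2 and d = 39.
x_0 = 5^39 mod 157 = 129.
x_0 is neither 1 nor 156, so continue squaring.
x_1 = 129^2 mod 157 = 156.
x_1 ≡ −1, so 5 is not a witness.

no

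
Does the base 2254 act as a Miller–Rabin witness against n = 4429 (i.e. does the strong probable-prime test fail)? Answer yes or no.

n − 1 = 4428 = 2^2 · 1107, so s = 2 and d = 1107.
By repeated squaring, 2254^1107 ≡ 4150 (mod 4429).
x_0 = 2254^1107 mod 4429 = 4150.
x_0 is neither 1 nor 4428, so continue squaring.
x_1 = 4150^2 mod 4429 = 2548.
Reached i = s−1 = 1 without hitting −1: 2254 is a Miller–Rabin witness and 4429 is composite.

yes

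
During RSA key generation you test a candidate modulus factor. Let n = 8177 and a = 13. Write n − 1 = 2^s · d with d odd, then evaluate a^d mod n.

6396

n − 1 = 8176 = 2^4 · 511, so s = 4 and d = 511.
13^511 mod 8177 = 6396.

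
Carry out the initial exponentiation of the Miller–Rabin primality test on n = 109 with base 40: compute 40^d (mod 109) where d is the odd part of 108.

76

n − 1 = 108 = 2^2 · 27, so s = 2 and d = 27.
40^27 mod 109 = 76.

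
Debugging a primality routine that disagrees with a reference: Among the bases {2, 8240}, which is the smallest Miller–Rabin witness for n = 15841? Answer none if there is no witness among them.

none

n − 1 = 15840 = 2^5 · 495, so s = 5 and d = 495.
Base 2: x_0 = 2^495 mod 15841 = 1. x_0 = 1, so 2 is not a witness.
Base 8240: x_0 = 8240^495 mod 15841 = 1. x_0 = 1, so 8240 is not a witness.
No listed base is a witness for 15841.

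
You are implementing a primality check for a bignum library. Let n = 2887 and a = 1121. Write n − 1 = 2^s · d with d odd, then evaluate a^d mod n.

1

n − 1 = 2886 = 2^1 · 1443, so s = 1 and d = 1443.
By repeated squaring, 1121^1443 ≡ 1 (mod 2887).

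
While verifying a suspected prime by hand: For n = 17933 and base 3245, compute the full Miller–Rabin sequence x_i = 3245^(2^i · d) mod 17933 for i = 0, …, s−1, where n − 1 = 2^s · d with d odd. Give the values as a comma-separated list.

n − 1 = 17932 = 2^2 · 4483, so s = 2 and d = 4483.
x_0 = 3245^4483 mod 17933 = 12155.
x_1 = 12155^2 mod 17933 = 11971.

12155, 11971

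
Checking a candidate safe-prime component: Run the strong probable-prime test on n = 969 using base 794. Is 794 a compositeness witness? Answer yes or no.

yes

n − 1 = 968 = 2^3 · 121, so s = 3 and d = 121.
x_0 = 794^121 mod 969 = 770.
x_0 is neither 1 nor 968, so continue squaring.
x_1 = 770^2 mod 969 = 841.
x_2 = 841^2 mod 969 = 880.
Reached i = s−1 = 2 without hitting −1: 794 is a Miller–Rabin witness and 969 is composite.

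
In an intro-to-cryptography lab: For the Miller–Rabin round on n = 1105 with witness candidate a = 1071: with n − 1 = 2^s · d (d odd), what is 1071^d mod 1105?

n − 1 = 1104 = 2^4 · 69, so s = 4 and d = 69.
1071^69 mod 1105 = 1071.

1071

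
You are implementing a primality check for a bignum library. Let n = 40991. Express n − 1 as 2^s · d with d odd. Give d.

20495

Halving: 40990 → 20495; 20495 is odd.
So 40990 = 2^1 · 20495.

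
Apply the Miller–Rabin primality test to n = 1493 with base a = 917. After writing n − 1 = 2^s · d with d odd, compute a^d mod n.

n − 1 = 1492 = 2^2 · 373, so s = 2 and d = 373.
Repeated squaring mod 1493: 917^1 ≡ 917, 917^2 ≡ 330, 917^4 ≡ 1404, 917^8 ≡ 456, 917^16 ≡ 409, 917^32 ≡ 65, 917^64 ≡ 1239, 917^128 ≡ 317, 917^256 ≡ 458.
373 = 256 + 64 + 32 + 16 + 4 + 1, so 917^373 ≡ 458·1239·65·409·1404·917 ≡ 1492 (mod 1493).

1492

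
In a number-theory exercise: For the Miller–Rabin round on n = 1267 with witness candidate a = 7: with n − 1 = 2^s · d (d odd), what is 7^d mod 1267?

n − 1 = 1266 = 2^1 · 633, so s = 1 and d = 633.
Repeated squaring mod 1267: 7^1 ≡ 7, 7^2 ≡ 49, 7^4 ≡ 1134, 7^8 ≡ 1218, 7^16 ≡ 1134, 7^32 ≡ 1218, 7^64 ≡ 1134, 7^128 ≡ 1218, 7^256 ≡ 1134, 7^512 ≡ 1218.
633 = 512 + 64 + 32 + 16 + 8 + 1, so 7^633 ≡ 1218·1134·1218·1134·1218·7 ≡ 924 (mod 1267).

924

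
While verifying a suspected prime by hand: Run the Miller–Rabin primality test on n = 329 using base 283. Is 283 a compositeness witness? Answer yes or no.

yes

n − 1 = 328 = 2^3 · 41, so s = 3 and d = 41.
x_0 = 283^41 mod 329 = 236.
x_0 is neither 1 nor 328, so continue squaring.
x_1 = 236^2 mod 329 = 95.
x_2 = 95^2 mod 329 = 142.
Reached i = s−1 = 2 without hitting −1: 283 is a Miller–Rabin witness and 329 is composite.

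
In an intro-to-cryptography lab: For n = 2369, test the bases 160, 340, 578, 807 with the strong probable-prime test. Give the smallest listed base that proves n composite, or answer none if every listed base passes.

160

n − 1 = 2368 = 2^6 · 37, so s = 6 and d = 37.
Base 160: x_0 = 160^37 mod 2369 = 160. x_0 is neither 1 nor 2368, so continue squaring. x_1 = 160^2 mod 2369 = 1910. x_2 = 1910^2 mod 2369 = 2209. x_3 = 2209^2 mod 2369 = 1910. x_4 = 1910^2 mod 2369 = 2209. x_5 = 2209^2 mod 2369 = 1910. Reached i = s−1 = 5 without hitting −1: 160 is a Miller–Rabin witness and 2369 is composite.
Base 340: x_0 = 340^37 mod 2369 = 1775. x_0 is neither 1 nor 2368, so continue squaring. x_1 = 1775^2 mod 2369 = 2224. x_2 = 2224^2 mod 2369 = 2073. x_3 = 2073^2 mod 2369 = 2332. x_4 = 2332^2 mod 2369 = 1369. x_5 = 1369^2 mod 2369 = 282. Reached i = s−1 = 5 without hitting −1: 340 is a Miller–Rabin witness and 2369 is composite.
Base 578: x_0 = 578^37 mod 2369 = 2151. x_0 is neither 1 nor 2368, so continue squaring. x_1 = 2151^2 mod 2369 = 144. x_2 = 144^2 mod 2369 = 1784. x_3 = 1784^2 mod 2369 = 1089. x_4 = 1089^2 mod 2369 = 1421. x_5 = 1421^2 mod 2369 = 853. Reached i = s−1 = 5 without hitting −1: 578 is a Miller–Rabin witness and 2369 is composite.
Base 807: x_0 = 807^37 mod 2369 = 706. x_0 is neither 1 nor 2368, so continue squaring. x_1 = 706^2 mod 2369 = 946. x_2 = 946^2 mod 2369 = 1803. x_3 = 1803^2 mod 2369 = 541. x_4 = 541^2 mod 2369 = 1294. x_5 = 1294^2 mod 2369 = 1922. Reached i = s−1 = 5 without hitting −1: 807 is a Miller–Rabin witness and 2369 is composite.
The smallest witness among the given bases is 160.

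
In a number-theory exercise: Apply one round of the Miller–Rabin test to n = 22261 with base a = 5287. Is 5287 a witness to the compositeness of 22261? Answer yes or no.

yes

n − 1 = 22260 = 2^2 · 5565, so s = 2 and d = 5565.
x_0 = 5287^5565 mod 22261 = 10461.
x_0 is neither 1 nor 22260, so continue squaring.
x_1 = 10461^2 mod 22261 = 19706.
Reached i = s−1 = 1 without hitting −1: 5287 is a Miller–Rabin witness and 22261 is composite.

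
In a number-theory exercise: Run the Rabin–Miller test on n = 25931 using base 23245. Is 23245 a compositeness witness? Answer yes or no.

n − 1 = 25930 = 2^1 · 12965, so s = 1 and d = 12965.
x_0 = 23245^12965 mod 25931 = 1.
x_0 = 1, so 23245 is not a witness.

no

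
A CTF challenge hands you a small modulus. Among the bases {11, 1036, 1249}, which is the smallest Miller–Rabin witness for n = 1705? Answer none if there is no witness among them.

n − 1 = 1704 = 2^3 · 213, so s = 3 and d = 213.
Base 11: x_0 = 11^213 mod 1705 = 1331. x_0 is neither 1 nor 1704, so continue squaring. x_1 = 1331^2 mod 1705 = 66. x_2 = 66^2 mod 1705 = 946. Reached i = s−1 = 2 without hitting −1: 11 is a Miller–Rabin witness and 1705 is composite.
Base 1036: x_0 = 1036^213 mod 1705 = 151. x_0 is neither 1 nor 1704, so continue squaring. x_1 = 151^2 mod 1705 = 636. x_2 = 636^2 mod 1705 = 411. Reached i = s−1 = 2 without hitting −1: 1036 is a Miller–Rabin witness and 1705 is composite.
Base 1249: x_0 = 1249^213 mod 1705 = 1349. x_0 is neither 1 nor 1704, so continue squaring. x_1 = 1349^2 mod 1705 = 566. x_2 = 566^2 mod 1705 = 1521. Reached i = s−1 = 2 without hitting −1: 1249 is a Miller–Rabin witness and 1705 is composite.
The smallest witness among the given bases is 11.

11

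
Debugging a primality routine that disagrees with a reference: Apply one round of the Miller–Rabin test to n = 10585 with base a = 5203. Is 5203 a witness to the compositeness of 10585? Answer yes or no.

yes

n − 1 = 10584 = 2^3 · 1323, so s = 3 and d = 1323.
x_0 = 5203^1323 mod 10585 = 5672.
x_0 is neither 1 nor 10584, so continue squaring.
x_1 = 5672^2 mod 10585 = 3769.
x_2 = 3769^2 mod 10585 = 291.
Reached i = s−1 = 2 without hitting −1: 5203 is a Miller–Rabin witness and 10585 is composite.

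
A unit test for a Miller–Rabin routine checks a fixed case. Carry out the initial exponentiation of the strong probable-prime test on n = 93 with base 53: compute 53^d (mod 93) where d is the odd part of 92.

65

n − 1 = 92 = 2^2 · 23, so s = 2 and d = 23.
53^23 mod 93 = 65.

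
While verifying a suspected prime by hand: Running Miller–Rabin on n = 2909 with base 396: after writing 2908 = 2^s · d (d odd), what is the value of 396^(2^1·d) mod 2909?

1

n − 1 = 2908 = 2^2 · 727, so s = 2 and d = 727.
By repeated squaring, 396^727 ≡ 2908 (mod 2909).
x_0 = 2908.
x_1 = 2908^2 mod 2909 = 1.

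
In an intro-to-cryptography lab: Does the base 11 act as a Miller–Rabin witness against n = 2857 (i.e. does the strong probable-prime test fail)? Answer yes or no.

no

n − 1 = 2856 = 2^3 · 357, so s = 3 and d = 357.
x_0 = 11^357 mod 2857 = 1133.
x_0 is neither 1 nor 2856, so continue squaring.
x_1 = 1133^2 mod 2857 = 896.
x_2 = 896^2 mod 2857 = 2856.
x_2 ≡ −1, so 11 is not a witness.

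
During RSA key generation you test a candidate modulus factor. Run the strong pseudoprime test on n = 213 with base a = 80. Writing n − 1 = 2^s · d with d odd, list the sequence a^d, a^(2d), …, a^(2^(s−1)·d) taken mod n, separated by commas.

74, 151

n − 1 = 212 = 2^2 · 53, so s = 2 and d = 53.
x_0 = 80^53 mod 213 = 74.
x_1 = 74^2 mod 213 = 151.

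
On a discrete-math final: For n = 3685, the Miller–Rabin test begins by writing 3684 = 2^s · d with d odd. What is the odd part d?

921

Halving: 3684 → 1842 → 921; 921 is odd.
So 3684 = 2^2 · 921.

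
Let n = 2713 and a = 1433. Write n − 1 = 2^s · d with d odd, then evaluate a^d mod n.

2653

n − 1 = 2712 = 2^3 · 339, so s = 3 and d = 339.
Repeated squaring mod 2713: 1433^1 ≡ 1433, 1433^2 ≡ 2461, 1433^4 ≡ 1105, 1433^8 ≡ 175, 1433^16 ≡ 782, 1433^32 ≡ 1099, 1433^64 ≡ 516, 1433^128 ≡ 382, 1433^256 ≡ 2135.
339 = 256 + 64 + 16 + 2 + 1, so 1433^339 ≡ 2135·516·782·2461·1433 ≡ 2653 (mod 2713).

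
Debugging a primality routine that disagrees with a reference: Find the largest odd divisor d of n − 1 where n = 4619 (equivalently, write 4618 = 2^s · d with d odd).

2309

Halving: 4618 → 2309; 2309 is odd.
So 4618 = 2^1 · 2309.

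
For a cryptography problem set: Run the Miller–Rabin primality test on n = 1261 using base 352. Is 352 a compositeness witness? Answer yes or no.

no

n − 1 = 1260 = 2^2 · 315, so s = 2 and d = 315.
x_0 = 352^315 mod 1261 = 1.
x_0 = 1, so 352 is not a witness.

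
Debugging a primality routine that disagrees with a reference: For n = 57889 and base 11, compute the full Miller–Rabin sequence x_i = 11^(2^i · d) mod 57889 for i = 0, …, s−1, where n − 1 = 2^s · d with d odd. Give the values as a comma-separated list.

12943, 48372, 34893, 1, 1

n − 1 = 57888 = 2^5 · 1809, so s = 5 and d = 1809.
x_0 = 11^1809 mod 57889 = 12943.
x_1 = 12943^2 mod 57889 = 48372.
x_2 = 48372^2 mod 57889 = 34893.
x_3 = 34893^2 mod 57889 = 1.
x_4 = 1^2 mod 57889 = 1.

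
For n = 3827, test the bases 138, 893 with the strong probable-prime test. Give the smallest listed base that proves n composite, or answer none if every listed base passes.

n − 1 = 3826 = 2^1 · 1913, so s = 1 and d = 1913.
Base 138: x_0 = 138^1913 mod 3827 = 425. x_0 ∉ {1, 3826} and s = 1, so 138 is a Miller–Rabin witness and 3827 is composite.
Base 893: x_0 = 893^1913 mod 3827 = 760. x_0 ∉ {1, 3826} and s = 1, so 893 is a Miller–Rabin witness and 3827 is composite.
The smallest witness among the given bases is 138.

138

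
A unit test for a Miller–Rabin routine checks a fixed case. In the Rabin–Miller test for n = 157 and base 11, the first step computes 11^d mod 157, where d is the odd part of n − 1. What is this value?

1

n − 1 = 156 = 2^2 · 39, so s = 2 and d = 39.
11^39 mod 157 = 1.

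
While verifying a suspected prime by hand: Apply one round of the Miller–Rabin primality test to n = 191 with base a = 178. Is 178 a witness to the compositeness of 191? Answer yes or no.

no

n − 1 = 190 = 2^1 · 95, so s = 1 and d = 95.
x_0 = 178^95 mod 191 = 190.
x_0 = 190 ≡ −1, so 178 is not a witness.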